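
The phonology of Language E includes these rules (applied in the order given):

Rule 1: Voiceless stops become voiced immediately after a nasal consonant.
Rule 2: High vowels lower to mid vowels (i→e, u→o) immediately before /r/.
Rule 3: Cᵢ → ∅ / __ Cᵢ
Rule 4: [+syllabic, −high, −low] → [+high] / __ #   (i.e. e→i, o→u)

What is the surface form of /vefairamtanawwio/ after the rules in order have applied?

Rule 1 (post-nasal voicing): /t/ is a voiceless stop immediately after the nasal /m/, so it voices to [d]. /vefairamtanawwio/ → vefairamdanawwio.
Rule 2 (pre-rhotic lowering): /i/ is a high vowel immediately before /r/, so it lowers to [e]. /vefairamdanawwio/ → vefaeramdanawwio.
Rule 3 (degemination): /ww/ is a geminate; the first /w/ deletes. /vefaeramdanawwio/ → vefaeramdanawio.
Rule 4 (final vowel raising): /o/ is a mid vowel in word-final position, so it raises to [u]. /vefaeramdanawio/ → vefaeramdanawiu.

vefaeramdanawiu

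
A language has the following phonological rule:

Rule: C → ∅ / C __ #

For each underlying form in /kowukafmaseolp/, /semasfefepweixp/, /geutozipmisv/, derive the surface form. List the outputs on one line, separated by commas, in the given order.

/kowukafmaseolp/: /p/ is the second consonant of a word-final cluster /lp/, so it deletes. → [kowukafmaseol].
/semasfefepweixp/: /p/ is the second consonant of a word-final cluster /xp/, so it deletes. → [semasfefepweix].
/geutozipmisv/: /v/ is the second consonant of a word-final cluster /sv/, so it deletes. → [geutozipmis].

kowukafmaseol, semasfefepweix, geutozipmis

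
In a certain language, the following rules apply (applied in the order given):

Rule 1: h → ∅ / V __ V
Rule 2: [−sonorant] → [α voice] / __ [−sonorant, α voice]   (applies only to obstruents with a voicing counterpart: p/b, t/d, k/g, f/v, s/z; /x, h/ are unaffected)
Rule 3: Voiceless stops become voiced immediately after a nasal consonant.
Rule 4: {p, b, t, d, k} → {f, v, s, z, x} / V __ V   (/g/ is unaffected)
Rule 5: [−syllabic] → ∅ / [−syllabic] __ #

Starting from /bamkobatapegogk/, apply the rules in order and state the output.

bamgovasafegok

Rule 1 (intervocalic h-deletion): no segment meets the environment; /bamkobatapegogk/ is unchanged.
Rule 2 (regressive voicing assimilation): /g/ precedes the voiceless obstruent /k/, so it devoices to [k] by assimilation. /bamkobatapegogk/ → bamkobatapegokk.
Rule 3 (post-nasal voicing): /k/ is a voiceless stop immediately after the nasal /m/, so it voices to [g]. /bamkobatapegokk/ → bamgobatapegokk.
Rule 4 (intervocalic spirantization): /b/ is a stop between vowels /o/ and /a/, so it spirantizes to the fricative [v]. /t/ is a stop between vowels /a/ and /a/, so it spirantizes to the fricative [s]. /p/ is a stop between vowels /a/ and /e/, so it spirantizes to the fricative [f]. /bamgobatapegokk/ → bamgovasafegokk.
Rule 5 (final cluster simplification): /k/ is the second consonant of a word-final cluster /kk/, so it deletes. /bamgovasafegokk/ → bamgovasafegok.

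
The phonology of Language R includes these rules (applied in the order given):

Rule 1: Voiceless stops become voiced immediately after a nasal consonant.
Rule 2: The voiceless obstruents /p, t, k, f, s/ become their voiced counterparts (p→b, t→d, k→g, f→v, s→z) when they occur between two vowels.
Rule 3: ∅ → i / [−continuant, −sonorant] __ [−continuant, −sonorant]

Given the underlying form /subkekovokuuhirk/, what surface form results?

subikegovoguuhirk

Rule 1 (post-nasal voicing): no segment meets the environment; /subkekovokuuhirk/ is unchanged.
Rule 2 (intervocalic voicing): /k/ is a voiceless obstruent between vowels /e/ and /o/, so it voices to [g]. /k/ is a voiceless obstruent between vowels /o/ and /u/, so it voices to [g]. /subkekovokuuhirk/ → subkegovoguuhirk.
Rule 3 (stop-cluster i-epenthesis): /b/ and /k/ form a stop–stop cluster, so [i] is inserted between them. /subkegovoguuhirk/ → subikegovoguuhirk.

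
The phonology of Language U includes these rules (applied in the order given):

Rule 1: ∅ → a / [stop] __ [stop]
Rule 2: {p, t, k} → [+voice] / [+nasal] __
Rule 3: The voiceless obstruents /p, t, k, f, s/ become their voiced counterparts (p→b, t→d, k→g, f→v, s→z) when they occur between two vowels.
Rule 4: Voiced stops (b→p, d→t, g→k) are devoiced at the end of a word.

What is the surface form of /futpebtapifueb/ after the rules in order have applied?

fudabebadabivuep

Rule 1 (stop-cluster a-epenthesis): /t/ and /p/ form a stop–stop cluster, so [a] is inserted between them. /b/ and /t/ form a stop–stop cluster, so [a] is inserted between them. /futpebtapifueb/ → futapebatapifueb.
Rule 2 (post-nasal voicing): no segment meets the environment; /futapebatapifueb/ is unchanged.
Rule 3 (intervocalic voicing): /t/ is a voiceless obstruent between vowels /u/ and /a/, so it voices to [d]. /p/ is a voiceless obstruent between vowels /a/ and /e/, so it voices to [b]. /t/ is a voiceless obstruent between vowels /a/ and /a/, so it voices to [d]. /p/ is a voiceless obstruent between vowels /a/ and /i/, so it voices to [b]. /f/ is a voiceless obstruent between vowels /i/ and /u/, so it voices to [v]. /futapebatapifueb/ → fudabebadabivueb.
Rule 4 (final devoicing): /b/ is a voiced stop in word-final position, so it devoices to [p]. /fudabebadabivueb/ → fudabebadabivuep.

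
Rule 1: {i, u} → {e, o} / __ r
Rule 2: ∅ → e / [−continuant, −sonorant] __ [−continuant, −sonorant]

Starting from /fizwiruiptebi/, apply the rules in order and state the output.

fizweruipetebi

Rule 1 (pre-rhotic lowering): /i/ is a high vowel immediately before /r/, so it lowers to [e]. /fizwiruiptebi/ → fizweruiptebi.
Rule 2 (stop-cluster e-epenthesis): /p/ and /t/ form a stop–stop cluster, so [e] is inserted between them. /fizweruiptebi/ → fizweruipetebi.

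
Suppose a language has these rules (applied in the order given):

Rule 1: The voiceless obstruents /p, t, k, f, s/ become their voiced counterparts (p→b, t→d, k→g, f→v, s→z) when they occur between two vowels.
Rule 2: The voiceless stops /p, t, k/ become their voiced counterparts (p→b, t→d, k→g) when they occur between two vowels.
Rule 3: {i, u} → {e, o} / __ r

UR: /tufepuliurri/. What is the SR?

tuvebuliorri

Rule 1 (intervocalic voicing): /f/ is a voiceless obstruent between vowels /u/ and /e/, so it voices to [v]. /p/ is a voiceless obstruent between vowels /e/ and /u/, so it voices to [b]. /tufepuliurri/ → tuvebuliurri.
Rule 2 (intervocalic voicing): no segment meets the environment; /tuvebuliurri/ is unchanged.
Rule 3 (pre-rhotic lowering): /u/ is a high vowel immediately before /r/, so it lowers to [o]. /tuvebuliurri/ → tuvebuliorri.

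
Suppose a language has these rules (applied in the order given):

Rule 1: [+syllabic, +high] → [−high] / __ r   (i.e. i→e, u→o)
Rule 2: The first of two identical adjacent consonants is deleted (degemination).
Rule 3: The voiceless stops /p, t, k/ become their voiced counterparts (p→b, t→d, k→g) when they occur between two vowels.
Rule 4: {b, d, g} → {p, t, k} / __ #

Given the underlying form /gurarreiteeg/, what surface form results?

Rule 1 (pre-rhotic lowering): /u/ is a high vowel immediately before /r/, so it lowers to [o]. /gurarreiteeg/ → gorarreiteeg.
Rule 2 (degemination): /rr/ is a geminate; the first /r/ deletes. /gorarreiteeg/ → gorareiteeg.
Rule 3 (intervocalic voicing): /t/ is a voiceless stop between vowels /i/ and /e/, so it voices to [d]. /gorareiteeg/ → gorareideeg.
Rule 4 (final devoicing): /g/ is a voiced stop in word-final position, so it devoices to [k]. /gorareideeg/ → gorareideek.

gorareideek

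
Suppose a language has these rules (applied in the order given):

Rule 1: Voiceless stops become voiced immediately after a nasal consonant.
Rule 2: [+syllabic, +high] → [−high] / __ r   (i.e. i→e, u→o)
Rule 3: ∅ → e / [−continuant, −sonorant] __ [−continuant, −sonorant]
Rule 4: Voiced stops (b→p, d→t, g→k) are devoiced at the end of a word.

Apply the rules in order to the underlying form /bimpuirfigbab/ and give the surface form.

Rule 1 (post-nasal voicing): /p/ is a voiceless stop immediately after the nasal /m/, so it voices to [b]. /bimpuirfigbab/ → bimbuirfigbab.
Rule 2 (pre-rhotic lowering): /i/ is a high vowel immediately before /r/, so it lowers to [e]. /bimbuirfigbab/ → bimbuerfigbab.
Rule 3 (stop-cluster e-epenthesis): /g/ and /b/ form a stop–stop cluster, so [e] is inserted between them. /bimbuerfigbab/ → bimbuerfigebab.
Rule 4 (final devoicing): /b/ is a voiced stop in word-final position, so it devoices to [p]. /bimbuerfigebab/ → bimbuerfigebap.

bimbuerfigebap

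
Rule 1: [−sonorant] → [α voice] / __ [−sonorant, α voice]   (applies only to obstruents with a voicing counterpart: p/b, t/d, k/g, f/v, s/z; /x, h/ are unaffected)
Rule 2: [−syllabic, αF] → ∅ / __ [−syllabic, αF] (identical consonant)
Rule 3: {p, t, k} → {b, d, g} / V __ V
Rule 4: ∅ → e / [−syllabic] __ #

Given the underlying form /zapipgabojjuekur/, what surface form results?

Rule 1 (regressive voicing assimilation): /p/ precedes the voiced obstruent /g/, so it voices to [b] by assimilation. /zapipgabojjuekur/ → zapibgabojjuekur.
Rule 2 (degemination): /jj/ is a geminate; the first /j/ deletes. /zapibgabojjuekur/ → zapibgabojuekur.
Rule 3 (intervocalic voicing): /p/ is a voiceless stop between vowels /a/ and /i/, so it voices to [b]. /k/ is a voiceless stop between vowels /e/ and /u/, so it voices to [g]. /zapibgabojuekur/ → zabibgabojuegur.
Rule 4 (final e-epenthesis): the form ends in the consonant /r/, so [e] is inserted word-finally. /zabibgabojuegur/ → zabibgabojuegure.

zabibgabojuegure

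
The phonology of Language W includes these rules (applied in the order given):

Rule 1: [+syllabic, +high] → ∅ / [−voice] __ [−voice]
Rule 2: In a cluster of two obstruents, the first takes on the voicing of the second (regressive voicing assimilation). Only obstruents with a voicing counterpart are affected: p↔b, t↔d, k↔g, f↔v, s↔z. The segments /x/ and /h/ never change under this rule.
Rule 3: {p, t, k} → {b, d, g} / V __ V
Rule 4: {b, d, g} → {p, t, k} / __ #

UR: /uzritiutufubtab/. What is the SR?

uzridiutfuptap

Rule 1 (high vowel syncope): /u/ is a high vowel flanked by voiceless consonants /t/ and /f/, so it deletes. /uzritiutufubtab/ → uzritiutfubtab.
Rule 2 (regressive voicing assimilation): /b/ precedes the voiceless obstruent /t/, so it devoices to [p] by assimilation. /uzritiutfubtab/ → uzritiutfuptab.
Rule 3 (intervocalic voicing): /t/ is a voiceless stop between vowels /i/ and /i/, so it voices to [d]. /uzritiutfuptab/ → uzridiutfuptab.
Rule 4 (final devoicing): /b/ is a voiced stop in word-final position, so it devoices to [p]. /uzridiutfuptab/ → uzridiutfuptap.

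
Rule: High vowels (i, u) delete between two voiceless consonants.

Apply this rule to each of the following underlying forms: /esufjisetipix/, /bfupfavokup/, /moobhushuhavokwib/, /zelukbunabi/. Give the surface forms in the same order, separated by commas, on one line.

esfjisetpx, bfpfavokp, moobhshhavokwib, zelukbunabi

/esufjisetipix/: /u/ is a high vowel flanked by voiceless consonants /s/ and /f/, so it deletes. /i/ is a high vowel flanked by voiceless consonants /t/ and /p/, so it deletes. /i/ is a high vowel flanked by voiceless consonants /p/ and /x/, so it deletes. → [esfjisetpx].
/bfupfavokup/: /u/ is a high vowel flanked by voiceless consonants /f/ and /p/, so it deletes. /u/ is a high vowel flanked by voiceless consonants /k/ and /p/, so it deletes. → [bfpfavokp].
/moobhushuhavokwib/: /u/ is a high vowel flanked by voiceless consonants /h/ and /s/, so it deletes. /u/ is a high vowel flanked by voiceless consonants /h/ and /h/, so it deletes. → [moobhshhavokwib].
/zelukbunabi/: the rule's environment is not met; surfaces unchanged as [zelukbunabi].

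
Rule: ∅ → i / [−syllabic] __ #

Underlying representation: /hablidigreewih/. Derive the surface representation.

the form ends in the consonant /h/, so [i] is inserted word-finally.
Surface form: [hablidigreewihi].

hablidigreewihi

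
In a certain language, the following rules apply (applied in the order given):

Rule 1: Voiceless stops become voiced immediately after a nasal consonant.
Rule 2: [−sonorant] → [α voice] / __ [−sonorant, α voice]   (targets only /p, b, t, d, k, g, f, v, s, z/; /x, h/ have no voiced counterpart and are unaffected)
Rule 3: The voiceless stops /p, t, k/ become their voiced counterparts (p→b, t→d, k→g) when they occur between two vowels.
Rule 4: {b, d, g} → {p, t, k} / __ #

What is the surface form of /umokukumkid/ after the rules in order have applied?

Rule 1 (post-nasal voicing): /k/ is a voiceless stop immediately after the nasal /m/, so it voices to [g]. /umokukumkid/ → umokukumgid.
Rule 2 (regressive voicing assimilation): no segment meets the environment; /umokukumgid/ is unchanged.
Rule 3 (intervocalic voicing): /k/ is a voiceless stop between vowels /o/ and /u/, so it voices to [g]. /k/ is a voiceless stop between vowels /u/ and /u/, so it voices to [g]. /umokukumgid/ → umogugumgid.
Rule 4 (final devoicing): /d/ is a voiced stop in word-final position, so it devoices to [t]. /umogugumgid/ → umogugumgit.

umogugumgit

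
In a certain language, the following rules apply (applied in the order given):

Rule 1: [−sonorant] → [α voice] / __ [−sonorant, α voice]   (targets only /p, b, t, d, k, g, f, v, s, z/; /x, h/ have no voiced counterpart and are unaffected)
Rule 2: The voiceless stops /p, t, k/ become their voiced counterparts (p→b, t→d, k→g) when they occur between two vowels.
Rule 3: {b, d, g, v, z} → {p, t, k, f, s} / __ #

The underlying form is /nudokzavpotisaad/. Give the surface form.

nudogzafpodisaat

Rule 1 (regressive voicing assimilation): /k/ precedes the voiced obstruent /z/, so it voices to [g] by assimilation. /v/ precedes the voiceless obstruent /p/, so it devoices to [f] by assimilation. /nudokzavpotisaad/ → nudogzafpotisaad.
Rule 2 (intervocalic voicing): /t/ is a voiceless stop between vowels /o/ and /i/, so it voices to [d]. /nudogzafpotisaad/ → nudogzafpodisaad.
Rule 3 (final devoicing): /d/ is a voiced obstruent in word-final position, so it devoices to [t]. /nudogzafpodisaad/ → nudogzafpodisaat.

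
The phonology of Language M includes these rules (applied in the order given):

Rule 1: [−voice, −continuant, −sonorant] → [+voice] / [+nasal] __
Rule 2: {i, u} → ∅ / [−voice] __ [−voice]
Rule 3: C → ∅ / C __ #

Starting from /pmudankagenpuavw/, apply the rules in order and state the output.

Rule 1 (post-nasal voicing): /k/ is a voiceless stop immediately after the nasal /n/, so it voices to [g]. /p/ is a voiceless stop immediately after the nasal /n/, so it voices to [b]. /pmudankagenpuavw/ → pmudangagenbuavw.
Rule 2 (high vowel syncope): no segment meets the environment; /pmudangagenbuavw/ is unchanged.
Rule 3 (final cluster simplification): /w/ is the second consonant of a word-final cluster /vw/, so it deletes. /pmudangagenbuavw/ → pmudangagenbuav.

pmudangagenbuav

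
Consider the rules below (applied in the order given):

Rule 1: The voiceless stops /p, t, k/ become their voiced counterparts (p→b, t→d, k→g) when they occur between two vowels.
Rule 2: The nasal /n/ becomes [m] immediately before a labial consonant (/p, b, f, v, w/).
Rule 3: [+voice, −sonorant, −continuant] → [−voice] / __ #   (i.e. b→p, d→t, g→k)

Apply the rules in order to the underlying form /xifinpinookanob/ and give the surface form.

xifimpinooganop

Rule 1 (intervocalic voicing): /k/ is a voiceless stop between vowels /o/ and /a/, so it voices to [g]. /xifinpinookanob/ → xifinpinooganob.
Rule 2 (nasal place assimilation): /n/ precedes the labial consonant /p/, so it assimilates in place to [m]. /xifinpinooganob/ → xifimpinooganob.
Rule 3 (final devoicing): /b/ is a voiced stop in word-final position, so it devoices to [p]. /xifimpinooganob/ → xifimpinooganop.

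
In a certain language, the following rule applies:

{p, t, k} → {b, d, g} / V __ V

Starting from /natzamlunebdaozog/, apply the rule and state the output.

natzamlunebdaozog

No segment of /natzamlunebdaozog/ meets the structural description of the rule, so the form surfaces unchanged.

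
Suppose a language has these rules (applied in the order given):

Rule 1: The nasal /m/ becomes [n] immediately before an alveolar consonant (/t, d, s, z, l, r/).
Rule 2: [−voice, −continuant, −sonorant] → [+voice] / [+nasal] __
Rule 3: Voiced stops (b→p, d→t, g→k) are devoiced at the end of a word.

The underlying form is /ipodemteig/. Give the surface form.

Rule 1 (nasal place assimilation): /m/ precedes the alveolar consonant /t/, so it assimilates in place to [n]. /ipodemteig/ → ipodenteig.
Rule 2 (post-nasal voicing): /t/ is a voiceless stop immediately after the nasal /n/, so it voices to [d]. /ipodenteig/ → ipodendeig.
Rule 3 (final devoicing): /g/ is a voiced stop in word-final position, so it devoices to [k]. /ipodendeig/ → ipodendeik.

ipodendeik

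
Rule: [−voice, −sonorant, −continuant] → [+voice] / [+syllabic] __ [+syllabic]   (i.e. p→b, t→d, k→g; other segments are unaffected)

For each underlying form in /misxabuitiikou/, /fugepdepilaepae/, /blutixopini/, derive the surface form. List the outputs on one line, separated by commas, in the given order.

misxabuidiigou, fugepdebilaebae, bludixobini

/misxabuitiikou/: /t/ is a voiceless stop between vowels /i/ and /i/, so it voices to [d]. /k/ is a voiceless stop between vowels /i/ and /o/, so it voices to [g]. → [misxabuidiigou].
/fugepdepilaepae/: /p/ is a voiceless stop between vowels /e/ and /i/, so it voices to [b]. /p/ is a voiceless stop between vowels /e/ and /a/, so it voices to [b]. → [fugepdebilaebae].
/blutixopini/: /t/ is a voiceless stop between vowels /u/ and /i/, so it voices to [d]. /p/ is a voiceless stop between vowels /o/ and /i/, so it voices to [b]. → [bludixobini].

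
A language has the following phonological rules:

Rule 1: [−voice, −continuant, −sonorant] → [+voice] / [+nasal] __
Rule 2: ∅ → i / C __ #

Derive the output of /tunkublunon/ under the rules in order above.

tungublunoni

Rule 1 (post-nasal voicing): /k/ is a voiceless stop immediately after the nasal /n/, so it voices to [g]. /tunkublunon/ → tungublunon.
Rule 2 (final i-epenthesis): the form ends in the consonant /n/, so [i] is inserted word-finally. /tungublunon/ → tungublunoni.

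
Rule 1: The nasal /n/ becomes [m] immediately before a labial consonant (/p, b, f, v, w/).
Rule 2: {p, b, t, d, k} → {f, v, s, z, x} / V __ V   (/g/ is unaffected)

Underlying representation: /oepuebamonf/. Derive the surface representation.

Rule 1 (nasal place assimilation): /n/ precedes the labial consonant /f/, so it assimilates in place to [m]. /oepuebamonf/ → oepuebamomf.
Rule 2 (intervocalic spirantization): /p/ is a stop between vowels /e/ and /u/, so it spirantizes to the fricative [f]. /b/ is a stop between vowels /e/ and /a/, so it spirantizes to the fricative [v]. /oepuebamomf/ → oefuevamomf.

oefuevamomf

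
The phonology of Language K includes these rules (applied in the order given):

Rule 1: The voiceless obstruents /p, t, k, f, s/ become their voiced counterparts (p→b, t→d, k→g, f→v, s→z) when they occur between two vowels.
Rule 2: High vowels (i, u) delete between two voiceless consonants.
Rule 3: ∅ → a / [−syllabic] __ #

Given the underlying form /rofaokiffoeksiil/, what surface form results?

rovaogiffoeksiila

Rule 1 (intervocalic voicing): /f/ is a voiceless obstruent between vowels /o/ and /a/, so it voices to [v]. /k/ is a voiceless obstruent between vowels /o/ and /i/, so it voices to [g]. /rofaokiffoeksiil/ → rovaogiffoeksiil.
Rule 2 (high vowel syncope): no segment meets the environment; /rovaogiffoeksiil/ is unchanged.
Rule 3 (final a-epenthesis): the form ends in the consonant /l/, so [a] is inserted word-finally. /rovaogiffoeksiil/ → rovaogiffoeksiila.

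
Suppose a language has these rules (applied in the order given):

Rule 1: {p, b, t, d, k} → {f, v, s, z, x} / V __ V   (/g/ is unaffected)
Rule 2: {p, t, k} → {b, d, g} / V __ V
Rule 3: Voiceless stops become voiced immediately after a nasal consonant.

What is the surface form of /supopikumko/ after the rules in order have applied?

Rule 1 (intervocalic spirantization): /p/ is a stop between vowels /u/ and /o/, so it spirantizes to the fricative [f]. /p/ is a stop between vowels /o/ and /i/, so it spirantizes to the fricative [f]. /k/ is a stop between vowels /i/ and /u/, so it spirantizes to the fricative [x]. /supopikumko/ → sufofixumko.
Rule 2 (intervocalic voicing): no segment meets the environment; /sufofixumko/ is unchanged.
Rule 3 (post-nasal voicing): /k/ is a voiceless stop immediately after the nasal /m/, so it voices to [g]. /sufofixumko/ → sufofixumgo.

sufofixumgo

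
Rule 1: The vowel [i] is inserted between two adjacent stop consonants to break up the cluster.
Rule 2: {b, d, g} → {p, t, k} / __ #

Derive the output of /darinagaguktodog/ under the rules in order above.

Rule 1 (stop-cluster i-epenthesis): /k/ and /t/ form a stop–stop cluster, so [i] is inserted between them. /darinagaguktodog/ → darinagagukitodog.
Rule 2 (final devoicing): /g/ is a voiced stop in word-final position, so it devoices to [k]. /darinagagukitodog/ → darinagagukitodok.

darinagagukitodok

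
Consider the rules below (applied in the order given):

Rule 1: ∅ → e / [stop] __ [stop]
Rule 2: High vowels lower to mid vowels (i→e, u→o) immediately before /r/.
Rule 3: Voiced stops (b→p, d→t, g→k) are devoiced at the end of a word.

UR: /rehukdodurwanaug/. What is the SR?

Rule 1 (stop-cluster e-epenthesis): /k/ and /d/ form a stop–stop cluster, so [e] is inserted between them. /rehukdodurwanaug/ → rehukedodurwanaug.
Rule 2 (pre-rhotic lowering): /u/ is a high vowel immediately before /r/, so it lowers to [o]. /rehukedodurwanaug/ → rehukedodorwanaug.
Rule 3 (final devoicing): /g/ is a voiced stop in word-final position, so it devoices to [k]. /rehukedodorwanaug/ → rehukedodorwanauk.

rehukedodorwanauk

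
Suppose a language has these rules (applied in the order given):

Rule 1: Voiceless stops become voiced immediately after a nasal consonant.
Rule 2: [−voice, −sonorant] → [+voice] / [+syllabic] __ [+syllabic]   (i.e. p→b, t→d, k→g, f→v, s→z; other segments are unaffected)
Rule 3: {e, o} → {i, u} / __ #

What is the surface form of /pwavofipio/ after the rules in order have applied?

Rule 1 (post-nasal voicing): no segment meets the environment; /pwavofipio/ is unchanged.
Rule 2 (intervocalic voicing): /f/ is a voiceless obstruent between vowels /o/ and /i/, so it voices to [v]. /p/ is a voiceless obstruent between vowels /i/ and /i/, so it voices to [b]. /pwavofipio/ → pwavovibio.
Rule 3 (final vowel raising): /o/ is a mid vowel in word-final position, so it raises to [u]. /pwavovibio/ → pwavovibiu.

pwavovibiu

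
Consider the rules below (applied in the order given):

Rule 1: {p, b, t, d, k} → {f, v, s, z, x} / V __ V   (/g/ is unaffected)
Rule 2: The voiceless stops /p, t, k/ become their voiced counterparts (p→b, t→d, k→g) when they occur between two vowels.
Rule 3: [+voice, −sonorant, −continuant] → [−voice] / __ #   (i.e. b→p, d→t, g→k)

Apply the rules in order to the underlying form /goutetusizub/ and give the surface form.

Rule 1 (intervocalic spirantization): /t/ is a stop between vowels /u/ and /e/, so it spirantizes to the fricative [s]. /t/ is a stop between vowels /e/ and /u/, so it spirantizes to the fricative [s]. /goutetusizub/ → gousesusizub.
Rule 2 (intervocalic voicing): no segment meets the environment; /gousesusizub/ is unchanged.
Rule 3 (final devoicing): /b/ is a voiced stop in word-final position, so it devoices to [p]. /gousesusizub/ → gousesusizup.

gousesusizup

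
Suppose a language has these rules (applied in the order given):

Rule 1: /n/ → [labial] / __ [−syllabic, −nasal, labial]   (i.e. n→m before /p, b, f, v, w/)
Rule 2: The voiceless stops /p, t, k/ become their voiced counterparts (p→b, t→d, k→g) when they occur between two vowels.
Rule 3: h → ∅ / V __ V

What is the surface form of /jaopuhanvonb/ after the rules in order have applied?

Rule 1 (nasal place assimilation): /n/ precedes the labial consonant /v/, so it assimilates in place to [m]. /n/ precedes the labial consonant /b/, so it assimilates in place to [m]. /jaopuhanvonb/ → jaopuhamvomb.
Rule 2 (intervocalic voicing): /p/ is a voiceless stop between vowels /o/ and /u/, so it voices to [b]. /jaopuhamvomb/ → jaobuhamvomb.
Rule 3 (intervocalic h-deletion): /h/ occurs between vowels /u/ and /a/, so it deletes. /jaobuhamvomb/ → jaobuamvomb.

jaobuamvomb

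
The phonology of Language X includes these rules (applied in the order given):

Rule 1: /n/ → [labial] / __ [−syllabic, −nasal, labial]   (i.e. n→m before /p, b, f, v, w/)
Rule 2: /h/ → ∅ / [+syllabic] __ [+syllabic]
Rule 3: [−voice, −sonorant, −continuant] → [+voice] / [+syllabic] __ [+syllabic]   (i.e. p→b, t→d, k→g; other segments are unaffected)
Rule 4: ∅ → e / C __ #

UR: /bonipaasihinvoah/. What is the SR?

bonibaasiimvoahe

Rule 1 (nasal place assimilation): /n/ precedes the labial consonant /v/, so it assimilates in place to [m]. /bonipaasihinvoah/ → bonipaasihimvoah.
Rule 2 (intervocalic h-deletion): /h/ occurs between vowels /i/ and /i/, so it deletes. /bonipaasihimvoah/ → bonipaasiimvoah.
Rule 3 (intervocalic voicing): /p/ is a voiceless stop between vowels /i/ and /a/, so it voices to [b]. /bonipaasiimvoah/ → bonibaasiimvoah.
Rule 4 (final e-epenthesis): the form ends in the consonant /h/, so [e] is inserted word-finally. /bonibaasiimvoah/ → bonibaasiimvoahe.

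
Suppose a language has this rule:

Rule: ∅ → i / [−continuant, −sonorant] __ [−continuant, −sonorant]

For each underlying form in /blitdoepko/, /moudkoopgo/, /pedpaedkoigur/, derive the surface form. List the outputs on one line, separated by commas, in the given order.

/blitdoepko/: /t/ and /d/ form a stop–stop cluster, so [i] is inserted between them. /p/ and /k/ form a stop–stop cluster, so [i] is inserted between them. → [blitidoepiko].
/moudkoopgo/: /d/ and /k/ form a stop–stop cluster, so [i] is inserted between them. /p/ and /g/ form a stop–stop cluster, so [i] is inserted between them. → [moudikoopigo].
/pedpaedkoigur/: /d/ and /p/ form a stop–stop cluster, so [i] is inserted between them. /d/ and /k/ form a stop–stop cluster, so [i] is inserted between them. → [pedipaedikoigur].

blitidoepiko, moudikoopigo, pedipaedikoigur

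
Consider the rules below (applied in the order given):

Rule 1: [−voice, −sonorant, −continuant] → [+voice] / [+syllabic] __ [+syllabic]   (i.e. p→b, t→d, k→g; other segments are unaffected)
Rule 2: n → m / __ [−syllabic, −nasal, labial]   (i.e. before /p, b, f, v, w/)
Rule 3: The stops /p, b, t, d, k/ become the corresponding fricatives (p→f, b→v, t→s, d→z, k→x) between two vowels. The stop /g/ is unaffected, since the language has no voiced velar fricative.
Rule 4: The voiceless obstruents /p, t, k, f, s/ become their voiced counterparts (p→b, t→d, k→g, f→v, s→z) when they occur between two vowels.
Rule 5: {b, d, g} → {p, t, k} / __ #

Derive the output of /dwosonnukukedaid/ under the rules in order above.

Rule 1 (intervocalic voicing): /k/ is a voiceless stop between vowels /u/ and /u/, so it voices to [g]. /k/ is a voiceless stop between vowels /u/ and /e/, so it voices to [g]. /dwosonnukukedaid/ → dwosonnugugedaid.
Rule 2 (nasal place assimilation): no segment meets the environment; /dwosonnugugedaid/ is unchanged.
Rule 3 (intervocalic spirantization): /d/ is a stop between vowels /e/ and /a/, so it spirantizes to the fricative [z]. /dwosonnugugedaid/ → dwosonnugugezaid.
Rule 4 (intervocalic voicing): /s/ is a voiceless obstruent between vowels /o/ and /o/, so it voices to [z]. /dwosonnugugezaid/ → dwozonnugugezaid.
Rule 5 (final devoicing): /d/ is a voiced stop in word-final position, so it devoices to [t]. /dwozonnugugezaid/ → dwozonnugugezait.

dwozonnugugezait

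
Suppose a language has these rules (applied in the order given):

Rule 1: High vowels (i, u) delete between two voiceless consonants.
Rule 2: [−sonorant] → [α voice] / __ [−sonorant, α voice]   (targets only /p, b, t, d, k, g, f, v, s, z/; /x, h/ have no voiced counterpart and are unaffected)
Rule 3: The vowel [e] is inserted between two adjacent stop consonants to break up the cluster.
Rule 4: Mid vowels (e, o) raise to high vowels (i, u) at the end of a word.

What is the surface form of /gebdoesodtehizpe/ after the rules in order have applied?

Rule 1 (high vowel syncope): no segment meets the environment; /gebdoesodtehizpe/ is unchanged.
Rule 2 (regressive voicing assimilation): /d/ precedes the voiceless obstruent /t/, so it devoices to [t] by assimilation. /z/ precedes the voiceless obstruent /p/, so it devoices to [s] by assimilation. /gebdoesodtehizpe/ → gebdoesottehispe.
Rule 3 (stop-cluster e-epenthesis): /b/ and /d/ form a stop–stop cluster, so [e] is inserted between them. /t/ and /t/ form a stop–stop cluster, so [e] is inserted between them. /gebdoesottehispe/ → gebedoesotetehispe.
Rule 4 (final vowel raising): /e/ is a mid vowel in word-final position, so it raises to [i]. /gebedoesotetehispe/ → gebedoesotetehispi.

gebedoesotetehispi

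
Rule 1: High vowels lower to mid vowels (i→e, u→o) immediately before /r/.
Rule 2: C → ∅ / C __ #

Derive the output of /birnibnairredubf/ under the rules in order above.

bernibnaerredub

Rule 1 (pre-rhotic lowering): /i/ is a high vowel immediately before /r/, so it lowers to [e]. /i/ is a high vowel immediately before /r/, so it lowers to [e]. /birnibnairredubf/ → bernibnaerredubf.
Rule 2 (final cluster simplification): /f/ is the second consonant of a word-final cluster /bf/, so it deletes. /bernibnaerredubf/ → bernibnaerredub.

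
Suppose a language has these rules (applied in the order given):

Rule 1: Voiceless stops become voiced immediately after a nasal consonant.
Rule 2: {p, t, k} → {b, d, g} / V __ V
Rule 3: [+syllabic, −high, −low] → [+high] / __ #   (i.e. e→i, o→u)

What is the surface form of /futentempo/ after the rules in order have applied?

fudendembu

Rule 1 (post-nasal voicing): /t/ is a voiceless stop immediately after the nasal /n/, so it voices to [d]. /p/ is a voiceless stop immediately after the nasal /m/, so it voices to [b]. /futentempo/ → futendembo.
Rule 2 (intervocalic voicing): /t/ is a voiceless stop between vowels /u/ and /e/, so it voices to [d]. /futendembo/ → fudendembo.
Rule 3 (final vowel raising): /o/ is a mid vowel in word-final position, so it raises to [u]. /fudendembo/ → fudendembu.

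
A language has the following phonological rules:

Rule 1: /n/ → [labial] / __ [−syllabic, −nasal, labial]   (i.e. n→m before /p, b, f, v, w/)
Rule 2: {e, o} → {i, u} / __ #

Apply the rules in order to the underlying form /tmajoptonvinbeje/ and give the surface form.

Rule 1 (nasal place assimilation): /n/ precedes the labial consonant /v/, so it assimilates in place to [m]. /n/ precedes the labial consonant /b/, so it assimilates in place to [m]. /tmajoptonvinbeje/ → tmajoptomvimbeje.
Rule 2 (final vowel raising): /e/ is a mid vowel in word-final position, so it raises to [i]. /tmajoptomvimbeje/ → tmajoptomvimbeji.

tmajoptomvimbeji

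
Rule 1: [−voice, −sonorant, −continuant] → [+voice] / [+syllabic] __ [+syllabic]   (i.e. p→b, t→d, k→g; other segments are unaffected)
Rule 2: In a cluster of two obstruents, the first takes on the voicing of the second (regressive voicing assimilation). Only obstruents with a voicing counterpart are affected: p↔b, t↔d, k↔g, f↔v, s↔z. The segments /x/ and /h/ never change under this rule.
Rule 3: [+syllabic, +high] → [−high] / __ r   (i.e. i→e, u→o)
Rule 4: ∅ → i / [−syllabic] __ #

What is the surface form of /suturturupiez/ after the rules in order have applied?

sudortorubiezi

Rule 1 (intervocalic voicing): /t/ is a voiceless stop between vowels /u/ and /u/, so it voices to [d]. /p/ is a voiceless stop between vowels /u/ and /i/, so it voices to [b]. /suturturupiez/ → sudurturubiez.
Rule 2 (regressive voicing assimilation): no segment meets the environment; /sudurturubiez/ is unchanged.
Rule 3 (pre-rhotic lowering): /u/ is a high vowel immediately before /r/, so it lowers to [o]. /u/ is a high vowel immediately before /r/, so it lowers to [o]. /sudurturubiez/ → sudortorubiez.
Rule 4 (final i-epenthesis): the form ends in the consonant /z/, so [i] is inserted word-finally. /sudortorubiez/ → sudortorubiezi.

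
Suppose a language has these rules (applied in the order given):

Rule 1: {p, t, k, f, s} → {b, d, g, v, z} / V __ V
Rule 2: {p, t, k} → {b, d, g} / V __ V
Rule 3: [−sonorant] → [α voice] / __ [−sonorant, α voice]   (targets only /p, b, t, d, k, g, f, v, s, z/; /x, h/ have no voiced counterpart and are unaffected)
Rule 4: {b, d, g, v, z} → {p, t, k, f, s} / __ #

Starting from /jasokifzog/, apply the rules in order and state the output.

Rule 1 (intervocalic voicing): /s/ is a voiceless obstruent between vowels /a/ and /o/, so it voices to [z]. /k/ is a voiceless obstruent between vowels /o/ and /i/, so it voices to [g]. /jasokifzog/ → jazogifzog.
Rule 2 (intervocalic voicing): no segment meets the environment; /jazogifzog/ is unchanged.
Rule 3 (regressive voicing assimilation): /f/ precedes the voiced obstruent /z/, so it voices to [v] by assimilation. /jazogifzog/ → jazogivzog.
Rule 4 (final devoicing): /g/ is a voiced obstruent in word-final position, so it devoices to [k]. /jazogivzog/ → jazogivzok.

jazogivzok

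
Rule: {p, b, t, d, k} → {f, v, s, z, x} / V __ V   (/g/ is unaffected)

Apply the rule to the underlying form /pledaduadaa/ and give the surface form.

Scanning /pledaduadaa/: /p/ at position 1 is not in the conditioning environment; /d/ is a stop between vowels /e/ and /a/, so it spirantizes to the fricative [z]; /d/ is a stop between vowels /a/ and /u/, so it spirantizes to the fricative [z]; /d/ is a stop between vowels /a/ and /a/, so it spirantizes to the fricative [z].
Result: [plezazuazaa].

plezazuazaa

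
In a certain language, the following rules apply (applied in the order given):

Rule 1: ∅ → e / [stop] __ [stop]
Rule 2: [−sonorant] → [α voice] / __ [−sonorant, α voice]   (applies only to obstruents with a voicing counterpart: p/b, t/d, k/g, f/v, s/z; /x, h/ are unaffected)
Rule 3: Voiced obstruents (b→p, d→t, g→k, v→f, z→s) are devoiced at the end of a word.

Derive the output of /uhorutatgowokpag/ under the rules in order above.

Rule 1 (stop-cluster e-epenthesis): /t/ and /g/ form a stop–stop cluster, so [e] is inserted between them. /k/ and /p/ form a stop–stop cluster, so [e] is inserted between them. /uhorutatgowokpag/ → uhorutategowokepag.
Rule 2 (regressive voicing assimilation): no segment meets the environment; /uhorutategowokepag/ is unchanged.
Rule 3 (final devoicing): /g/ is a voiced obstruent in word-final position, so it devoices to [k]. /uhorutategowokepag/ → uhorutategowokepak.

uhorutategowokepak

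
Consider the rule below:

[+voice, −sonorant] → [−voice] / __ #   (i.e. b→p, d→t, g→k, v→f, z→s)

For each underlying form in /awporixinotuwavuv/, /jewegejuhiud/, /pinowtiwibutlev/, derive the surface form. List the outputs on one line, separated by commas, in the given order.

awporixinotuwavuf, jewegejuhiut, pinowtiwibutlef

/awporixinotuwavuv/: /v/ is a voiced obstruent in word-final position, so it devoices to [f]. → [awporixinotuwavuf].
/jewegejuhiud/: /d/ is a voiced obstruent in word-final position, so it devoices to [t]. → [jewegejuhiut].
/pinowtiwibutlev/: /v/ is a voiced obstruent in word-final position, so it devoices to [f]. → [pinowtiwibutlef].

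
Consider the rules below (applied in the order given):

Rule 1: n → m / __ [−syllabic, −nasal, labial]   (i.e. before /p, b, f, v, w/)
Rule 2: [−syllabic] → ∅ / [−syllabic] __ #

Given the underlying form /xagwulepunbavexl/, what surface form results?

xagwulepumbavex

Rule 1 (nasal place assimilation): /n/ precedes the labial consonant /b/, so it assimilates in place to [m]. /xagwulepunbavexl/ → xagwulepumbavexl.
Rule 2 (final cluster simplification): /l/ is the second consonant of a word-final cluster /xl/, so it deletes. /xagwulepumbavexl/ → xagwulepumbavex.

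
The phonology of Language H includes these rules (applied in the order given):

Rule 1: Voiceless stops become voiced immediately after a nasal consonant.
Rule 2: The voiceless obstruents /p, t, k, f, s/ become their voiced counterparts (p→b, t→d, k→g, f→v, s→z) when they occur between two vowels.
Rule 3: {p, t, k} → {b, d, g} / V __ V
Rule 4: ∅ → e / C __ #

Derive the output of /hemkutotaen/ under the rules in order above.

Rule 1 (post-nasal voicing): /k/ is a voiceless stop immediately after the nasal /m/, so it voices to [g]. /hemkutotaen/ → hemgutotaen.
Rule 2 (intervocalic voicing): /t/ is a voiceless obstruent between vowels /u/ and /o/, so it voices to [d]. /t/ is a voiceless obstruent between vowels /o/ and /a/, so it voices to [d]. /hemgutotaen/ → hemgudodaen.
Rule 3 (intervocalic voicing): no segment meets the environment; /hemgudodaen/ is unchanged.
Rule 4 (final e-epenthesis): the form ends in the consonant /n/, so [e] is inserted word-finally. /hemgudodaen/ → hemgudodaene.

hemgudodaene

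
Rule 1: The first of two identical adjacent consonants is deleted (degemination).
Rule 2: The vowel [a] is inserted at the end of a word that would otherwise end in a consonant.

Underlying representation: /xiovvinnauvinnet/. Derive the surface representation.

Rule 1 (degemination): /vv/ is a geminate; the first /v/ deletes. /nn/ is a geminate; the first /n/ deletes. /nn/ is a geminate; the first /n/ deletes. /xiovvinnauvinnet/ → xiovinauvinet.
Rule 2 (final a-epenthesis): the form ends in the consonant /t/, so [a] is inserted word-finally. /xiovinauvinet/ → xiovinauvineta.

xiovinauvineta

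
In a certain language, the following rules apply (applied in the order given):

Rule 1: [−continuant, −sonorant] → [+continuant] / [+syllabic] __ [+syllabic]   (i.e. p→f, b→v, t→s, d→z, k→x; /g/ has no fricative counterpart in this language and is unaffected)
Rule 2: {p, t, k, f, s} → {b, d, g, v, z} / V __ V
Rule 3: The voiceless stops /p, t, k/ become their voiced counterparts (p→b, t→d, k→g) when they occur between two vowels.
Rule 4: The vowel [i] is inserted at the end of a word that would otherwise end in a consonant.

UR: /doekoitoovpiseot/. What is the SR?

doexoizoovpizeoti

Rule 1 (intervocalic spirantization): /k/ is a stop between vowels /e/ and /o/, so it spirantizes to the fricative [x]. /t/ is a stop between vowels /i/ and /o/, so it spirantizes to the fricative [s]. /doekoitoovpiseot/ → doexoisoovpiseot.
Rule 2 (intervocalic voicing): /s/ is a voiceless obstruent between vowels /i/ and /o/, so it voices to [z]. /s/ is a voiceless obstruent between vowels /i/ and /e/, so it voices to [z]. /doexoisoovpiseot/ → doexoizoovpizeot.
Rule 3 (intervocalic voicing): no segment meets the environment; /doexoizoovpizeot/ is unchanged.
Rule 4 (final i-epenthesis): the form ends in the consonant /t/, so [i] is inserted word-finally. /doexoizoovpizeot/ → doexoizoovpizeoti.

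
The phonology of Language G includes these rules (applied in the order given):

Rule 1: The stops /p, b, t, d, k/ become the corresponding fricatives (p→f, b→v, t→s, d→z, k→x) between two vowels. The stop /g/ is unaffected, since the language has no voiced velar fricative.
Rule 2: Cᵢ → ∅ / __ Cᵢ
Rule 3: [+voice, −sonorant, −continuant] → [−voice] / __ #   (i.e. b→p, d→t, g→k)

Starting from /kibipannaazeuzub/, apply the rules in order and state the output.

Rule 1 (intervocalic spirantization): /b/ is a stop between vowels /i/ and /i/, so it spirantizes to the fricative [v]. /p/ is a stop between vowels /i/ and /a/, so it spirantizes to the fricative [f]. /kibipannaazeuzub/ → kivifannaazeuzub.
Rule 2 (degemination): /nn/ is a geminate; the first /n/ deletes. /kivifannaazeuzub/ → kivifanaazeuzub.
Rule 3 (final devoicing): /b/ is a voiced stop in word-final position, so it devoices to [p]. /kivifanaazeuzub/ → kivifanaazeuzup.

kivifanaazeuzup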